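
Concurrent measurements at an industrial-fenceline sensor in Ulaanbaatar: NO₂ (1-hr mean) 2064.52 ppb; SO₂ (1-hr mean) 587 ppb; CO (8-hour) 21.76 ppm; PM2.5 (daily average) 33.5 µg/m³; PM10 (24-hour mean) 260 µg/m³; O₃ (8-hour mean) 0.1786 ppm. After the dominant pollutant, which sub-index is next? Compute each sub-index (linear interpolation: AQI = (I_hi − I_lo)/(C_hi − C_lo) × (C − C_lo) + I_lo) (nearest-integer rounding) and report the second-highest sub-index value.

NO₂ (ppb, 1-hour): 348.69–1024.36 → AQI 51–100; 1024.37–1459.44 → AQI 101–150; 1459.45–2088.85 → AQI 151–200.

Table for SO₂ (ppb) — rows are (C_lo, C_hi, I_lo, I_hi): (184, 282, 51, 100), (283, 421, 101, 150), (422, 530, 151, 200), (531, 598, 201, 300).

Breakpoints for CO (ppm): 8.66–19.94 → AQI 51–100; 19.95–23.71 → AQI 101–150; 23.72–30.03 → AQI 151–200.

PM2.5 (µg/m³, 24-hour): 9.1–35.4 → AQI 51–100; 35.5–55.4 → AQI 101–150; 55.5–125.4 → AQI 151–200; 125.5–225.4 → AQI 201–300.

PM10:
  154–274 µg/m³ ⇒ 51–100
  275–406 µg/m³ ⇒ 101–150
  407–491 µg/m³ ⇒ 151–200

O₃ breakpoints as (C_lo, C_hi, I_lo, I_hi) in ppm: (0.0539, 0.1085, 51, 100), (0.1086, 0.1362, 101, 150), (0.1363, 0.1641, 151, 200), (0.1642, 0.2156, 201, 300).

NO₂: row 1459.45–2088.85 (AQI 151–200). (200−151)·(2064.52−1459.45)/(2088.85−1459.45) + 151 = 49·605.07/629.40 + 151 ≈ 198.11 → 198.
SO₂ 587: bracket 531–598 → index 201–300; slope 99/67, offset 56.
AQI = 201 + 99/67·56 ≈ 283.75 ⇒ 284.
CO: row 19.95–23.71 (AQI 101–150). (150−101)·(21.76−19.95)/(23.71−19.95) + 101 = 49·1.81/3.76 + 101 ≈ 124.59 → 125.
PM2.5 33.5: bracket 9.1–35.4 → index 51–100; slope 49/26.3, offset 24.4.
AQI = 51 + 49/26.3·24.4 ≈ 96.46 ⇒ 96.
PM10: 260 ∈ [154, 274] ↔ index [51, 100].
51 + (260−154)·(100−51)/(274−154) = 51 + 106·49/120 ≈ 94.28, so AQI = 94.
O₃: 0.1786 ∈ [0.1642, 0.2156] ↔ index [201, 300].
201 + (0.1786−0.1642)·(300−201)/(0.2156−0.1642) = 201 + 0.0144·99/0.0514 ≈ 228.74, so AQI = 229.
Sub-indices: NO₂→198, SO₂→284, CO→125, PM2.5→96, PM10→94, O₃→229. Ranked high→low: 284, 229, 198, 125, 96, 94. Second-highest sub-index = 229.

229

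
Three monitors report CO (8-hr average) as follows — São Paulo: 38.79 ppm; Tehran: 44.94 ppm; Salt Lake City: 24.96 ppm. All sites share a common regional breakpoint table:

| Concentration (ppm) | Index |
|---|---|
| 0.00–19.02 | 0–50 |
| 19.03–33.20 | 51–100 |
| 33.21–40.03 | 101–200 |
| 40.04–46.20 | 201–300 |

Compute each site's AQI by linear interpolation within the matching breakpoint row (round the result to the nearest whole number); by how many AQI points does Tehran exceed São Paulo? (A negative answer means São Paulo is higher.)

98

São Paulo: row 33.21–40.03 (AQI 101–200). (200−101)·(38.79−33.21)/(40.03−33.21) + 101 = 99·5.58/6.82 + 101 ≈ 182.00 → 182.
Tehran 44.94: bracket 40.04–46.20 → index 201–300; slope 99/6.16, offset 4.90.
AQI = 201 + 99/6.16·4.90 ≈ 279.75 ⇒ 280.
Salt Lake City: 24.96 lies in 19.03–33.20, so I_lo=51, I_hi=100, C_lo=19.03, C_hi=33.20.
(100−51)/(33.20−19.03) × (24.96−19.03) + 51 = 49/14.17 × 5.93 + 51 ≈ 71.51 → 72.
AQIs: São Paulo=182, Tehran=280, Salt Lake City=72. Tehran (280) − São Paulo (182) = 98.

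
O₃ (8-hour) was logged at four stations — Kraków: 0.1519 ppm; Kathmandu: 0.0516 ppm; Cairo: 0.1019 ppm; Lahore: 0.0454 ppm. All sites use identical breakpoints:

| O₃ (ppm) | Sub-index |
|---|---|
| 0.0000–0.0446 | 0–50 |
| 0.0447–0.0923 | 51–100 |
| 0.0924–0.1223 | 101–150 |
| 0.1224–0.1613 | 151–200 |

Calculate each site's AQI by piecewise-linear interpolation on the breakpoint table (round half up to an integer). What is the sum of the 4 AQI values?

415

Kraków 0.1519: bracket 0.1224–0.1613 → index 151–200; slope 49/0.0389, offset 0.0295.
AQI = 151 + 49/0.0389·0.0295 ≈ 188.16 ⇒ 188.
Kathmandu: 0.0516 ∈ [0.0447, 0.0923] ↔ index [51, 100].
51 + (0.0516−0.0447)·(100−51)/(0.0923−0.0447) = 51 + 0.0069·49/0.0476 ≈ 58.10, so AQI = 58.
Cairo: row 0.0924–0.1223 (AQI 101–150). (150−101)·(0.1019−0.0924)/(0.1223−0.0924) + 101 = 49·0.0095/0.0299 + 101 ≈ 116.57 → 117.
Lahore: 0.0454 ∈ [0.0447, 0.0923] ↔ index [51, 100].
51 + (0.0454−0.0447)·(100−51)/(0.0923−0.0447) = 51 + 0.0007·49/0.0476 ≈ 51.72, so AQI = 52.
AQIs: Kraków=188, Kathmandu=58, Cairo=117, Lahore=52. Sum = 188 + 58 + 117 + 52 = 415.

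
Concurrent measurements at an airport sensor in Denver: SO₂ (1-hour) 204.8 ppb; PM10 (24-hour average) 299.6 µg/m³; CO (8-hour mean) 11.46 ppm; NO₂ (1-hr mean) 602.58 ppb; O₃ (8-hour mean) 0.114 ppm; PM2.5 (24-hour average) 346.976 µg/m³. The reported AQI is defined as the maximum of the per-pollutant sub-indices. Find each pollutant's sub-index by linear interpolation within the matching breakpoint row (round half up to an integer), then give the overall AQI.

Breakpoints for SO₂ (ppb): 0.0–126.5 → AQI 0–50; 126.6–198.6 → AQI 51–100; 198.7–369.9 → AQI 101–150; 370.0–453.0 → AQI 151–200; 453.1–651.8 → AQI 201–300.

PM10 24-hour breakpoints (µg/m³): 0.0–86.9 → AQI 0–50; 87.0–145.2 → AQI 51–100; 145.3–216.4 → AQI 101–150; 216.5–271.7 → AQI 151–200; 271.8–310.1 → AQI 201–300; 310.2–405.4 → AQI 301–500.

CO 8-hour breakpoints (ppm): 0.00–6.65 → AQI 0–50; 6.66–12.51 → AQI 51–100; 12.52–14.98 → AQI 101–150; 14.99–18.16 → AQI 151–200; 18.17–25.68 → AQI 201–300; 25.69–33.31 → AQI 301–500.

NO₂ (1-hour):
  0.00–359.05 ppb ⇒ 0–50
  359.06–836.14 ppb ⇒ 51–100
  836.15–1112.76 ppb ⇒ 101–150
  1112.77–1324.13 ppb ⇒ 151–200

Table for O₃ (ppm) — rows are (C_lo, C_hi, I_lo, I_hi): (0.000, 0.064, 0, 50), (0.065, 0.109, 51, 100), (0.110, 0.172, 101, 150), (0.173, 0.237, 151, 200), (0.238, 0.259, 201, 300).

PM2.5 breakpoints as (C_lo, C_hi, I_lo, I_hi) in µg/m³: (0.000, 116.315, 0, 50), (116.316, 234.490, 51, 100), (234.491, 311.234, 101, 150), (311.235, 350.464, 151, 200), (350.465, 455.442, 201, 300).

273

SO₂ 204.8: bracket 198.7–369.9 → index 101–150; slope 49/171.2, offset 6.1.
AQI = 101 + 49/171.2·6.1 ≈ 102.75 ⇒ 103.
PM10 299.6: bracket 271.8–310.1 → index 201–300; slope 99/38.3, offset 27.8.
AQI = 201 + 99/38.3·27.8 ≈ 272.86 ⇒ 273.
CO: row 6.66–12.51 (AQI 51–100). (100−51)·(11.46−6.66)/(12.51−6.66) + 51 = 49·4.80/5.85 + 51 ≈ 91.21 → 91.
NO₂: row 359.06–836.14 (AQI 51–100). (100−51)·(602.58−359.06)/(836.14−359.06) + 51 = 49·243.52/477.08 + 51 ≈ 76.01 → 76.
O₃: 0.114 lies in 0.110–0.172, so I_lo=101, I_hi=150, C_lo=0.110, C_hi=0.172.
(150−101)/(0.172−0.110) × (0.114−0.110) + 101 = 49/0.062 × 0.004 + 101 ≈ 104.16 → 104.
PM2.5: 346.976 lies in 311.235–350.464, so I_lo=151, I_hi=200, C_lo=311.235, C_hi=350.464.
(200−151)/(350.464−311.235) × (346.976−311.235) + 151 = 49/39.229 × 35.741 + 151 ≈ 195.64 → 196.
Sub-indices: SO₂→103, PM10→273, CO→91, NO₂→76, O₃→104, PM2.5→196. Overall AQI = max = 273; dominant pollutant is PM10.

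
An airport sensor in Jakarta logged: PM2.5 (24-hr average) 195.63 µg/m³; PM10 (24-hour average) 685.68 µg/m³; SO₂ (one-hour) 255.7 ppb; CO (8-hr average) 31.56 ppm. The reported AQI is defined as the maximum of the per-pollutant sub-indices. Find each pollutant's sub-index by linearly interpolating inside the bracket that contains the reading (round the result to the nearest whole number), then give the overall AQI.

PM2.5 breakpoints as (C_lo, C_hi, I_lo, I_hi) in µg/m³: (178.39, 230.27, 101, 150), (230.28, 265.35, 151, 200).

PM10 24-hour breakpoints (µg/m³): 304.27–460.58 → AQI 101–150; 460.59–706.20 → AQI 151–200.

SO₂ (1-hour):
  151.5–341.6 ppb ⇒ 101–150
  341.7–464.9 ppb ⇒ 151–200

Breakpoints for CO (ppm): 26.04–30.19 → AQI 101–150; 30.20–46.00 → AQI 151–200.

PM2.5 195.63: bracket 178.39–230.27 → index 101–150; slope 49/51.88, offset 17.24.
AQI = 101 + 49/51.88·17.24 ≈ 117.28 ⇒ 117.
PM10: 685.68 lies in 460.59–706.20, so I_lo=151, I_hi=200, C_lo=460.59, C_hi=706.20.
(200−151)/(706.20−460.59) × (685.68−460.59) + 151 = 49/245.61 × 225.09 + 151 ≈ 195.91 → 196.
SO₂: row 151.5–341.6 (AQI 101–150). (150−101)·(255.7−151.5)/(341.6−151.5) + 101 = 49·104.2/190.1 + 101 ≈ 127.86 → 128.
CO: 31.56 ∈ [30.20, 46.00] ↔ index [151, 200].
151 + (31.56−30.20)·(200−151)/(46.00−30.20) = 151 + 1.36·49/15.80 ≈ 155.22, so AQI = 155.
Sub-indices: PM2.5→117, PM10→196, SO₂→128, CO→155. Overall AQI = max = 196; dominant pollutant is PM10.
AQI 196: Unhealthy.

196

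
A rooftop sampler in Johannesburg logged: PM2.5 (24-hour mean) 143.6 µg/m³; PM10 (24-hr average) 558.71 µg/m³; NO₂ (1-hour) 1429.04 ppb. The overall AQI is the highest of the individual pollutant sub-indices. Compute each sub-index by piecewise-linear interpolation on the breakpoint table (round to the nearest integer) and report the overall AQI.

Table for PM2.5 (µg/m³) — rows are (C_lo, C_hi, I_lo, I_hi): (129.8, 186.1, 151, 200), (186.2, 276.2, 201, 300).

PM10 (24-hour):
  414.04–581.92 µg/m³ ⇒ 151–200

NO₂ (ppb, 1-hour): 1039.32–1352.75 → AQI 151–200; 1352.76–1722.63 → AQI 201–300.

221

PM2.5 143.6: bracket 129.8–186.1 → index 151–200; slope 49/56.3, offset 13.8.
AQI = 151 + 49/56.3·13.8 ≈ 163.01 ⇒ 163.
PM10 558.71: bracket 414.04–581.92 → index 151–200; slope 49/167.88, offset 144.67.
AQI = 151 + 49/167.88·144.67 ≈ 193.23 ⇒ 193.
NO₂ 1429.04: bracket 1352.76–1722.63 → index 201–300; slope 99/369.87, offset 76.28.
AQI = 201 + 99/369.87·76.28 ≈ 221.42 ⇒ 221.
Sub-indices: PM2.5→163, PM10→193, NO₂→221. Overall AQI = max = 221; dominant pollutant is NO₂.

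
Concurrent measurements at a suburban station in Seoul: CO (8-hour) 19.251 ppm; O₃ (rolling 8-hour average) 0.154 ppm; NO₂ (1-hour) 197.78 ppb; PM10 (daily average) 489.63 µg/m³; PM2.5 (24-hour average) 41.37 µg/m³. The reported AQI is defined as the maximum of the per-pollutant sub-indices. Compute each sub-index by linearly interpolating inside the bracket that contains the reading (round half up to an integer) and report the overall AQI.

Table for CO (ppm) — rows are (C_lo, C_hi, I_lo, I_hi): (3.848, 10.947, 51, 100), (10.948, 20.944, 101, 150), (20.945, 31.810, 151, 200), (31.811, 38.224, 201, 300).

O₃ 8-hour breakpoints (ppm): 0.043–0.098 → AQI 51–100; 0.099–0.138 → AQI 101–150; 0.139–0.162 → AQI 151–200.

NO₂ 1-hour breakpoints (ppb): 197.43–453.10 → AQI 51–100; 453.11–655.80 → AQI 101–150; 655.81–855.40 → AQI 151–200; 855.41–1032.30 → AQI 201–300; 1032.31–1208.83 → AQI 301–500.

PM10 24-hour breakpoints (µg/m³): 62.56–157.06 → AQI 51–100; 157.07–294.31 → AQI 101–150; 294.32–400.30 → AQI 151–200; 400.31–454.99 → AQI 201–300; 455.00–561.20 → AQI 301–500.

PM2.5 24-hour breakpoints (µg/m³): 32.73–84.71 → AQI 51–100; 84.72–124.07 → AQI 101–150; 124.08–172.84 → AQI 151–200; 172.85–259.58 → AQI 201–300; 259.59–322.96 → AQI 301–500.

366

CO: row 10.948–20.944 (AQI 101–150). (150−101)·(19.251−10.948)/(20.944−10.948) + 101 = 49·8.303/9.996 + 101 ≈ 141.70 → 142.
O₃: row 0.139–0.162 (AQI 151–200). (200−151)·(0.154−0.139)/(0.162−0.139) + 151 = 49·0.015/0.023 + 151 ≈ 182.96 → 183.
NO₂: row 197.43–453.10 (AQI 51–100). (100−51)·(197.78−197.43)/(453.10−197.43) + 51 = 49·0.35/255.67 + 51 ≈ 51.07 → 51.
PM10: 489.63 lies in 455.00–561.20, so I_lo=301, I_hi=500, C_lo=455.00, C_hi=561.20.
(500−301)/(561.20−455.00) × (489.63−455.00) + 301 = 199/106.20 × 34.63 + 301 ≈ 365.89 → 366.
PM2.5: row 32.73–84.71 (AQI 51–100). (100−51)·(41.37−32.73)/(84.71−32.73) + 51 = 49·8.64/51.98 + 51 ≈ 59.14 → 59.
Sub-indices: CO→142, O₃→183, NO₂→51, PM10→366, PM2.5→59. Overall AQI = max = 366; dominant pollutant is PM10.
AQI 366: Hazardous.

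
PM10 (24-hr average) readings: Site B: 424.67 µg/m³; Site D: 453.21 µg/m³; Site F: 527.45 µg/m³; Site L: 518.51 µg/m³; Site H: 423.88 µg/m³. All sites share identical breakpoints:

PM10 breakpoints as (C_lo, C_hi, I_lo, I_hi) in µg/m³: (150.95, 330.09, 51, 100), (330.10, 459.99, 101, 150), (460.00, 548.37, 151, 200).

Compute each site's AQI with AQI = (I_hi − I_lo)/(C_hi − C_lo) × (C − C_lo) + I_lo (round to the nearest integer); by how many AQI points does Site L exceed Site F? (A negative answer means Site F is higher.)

-5

Site B: 424.67 ∈ [330.10, 459.99] ↔ index [101, 150].
101 + (424.67−330.10)·(150−101)/(459.99−330.10) = 101 + 94.57·49/129.89 ≈ 136.68, so AQI = 137.
Site D: 453.21 ∈ [330.10, 459.99] ↔ index [101, 150].
101 + (453.21−330.10)·(150−101)/(459.99−330.10) = 101 + 123.11·49/129.89 ≈ 147.44, so AQI = 147.
Site F: row 460.00–548.37 (AQI 151–200). (200−151)·(527.45−460.00)/(548.37−460.00) + 151 = 49·67.45/88.37 + 151 ≈ 188.40 → 188.
Site L: 518.51 lies in 460.00–548.37, so I_lo=151, I_hi=200, C_lo=460.00, C_hi=548.37.
(200−151)/(548.37−460.00) × (518.51−460.00) + 151 = 49/88.37 × 58.51 + 151 ≈ 183.44 → 183.
Site H: row 330.10–459.99 (AQI 101–150). (150−101)·(423.88−330.10)/(459.99−330.10) + 101 = 49·93.78/129.89 + 101 ≈ 136.38 → 136.
AQIs: Site B=137, Site D=147, Site F=188, Site L=183, Site H=136. Site L (183) − Site F (188) = -5.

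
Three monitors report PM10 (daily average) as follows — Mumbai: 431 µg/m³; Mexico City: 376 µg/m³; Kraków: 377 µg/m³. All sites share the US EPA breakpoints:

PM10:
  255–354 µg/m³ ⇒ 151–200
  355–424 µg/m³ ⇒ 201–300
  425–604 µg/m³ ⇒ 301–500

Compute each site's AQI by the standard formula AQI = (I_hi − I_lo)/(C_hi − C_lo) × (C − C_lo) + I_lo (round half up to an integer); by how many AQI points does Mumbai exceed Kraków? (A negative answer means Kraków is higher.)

75

Mumbai: 431 ∈ [425, 604] ↔ index [301, 500].
301 + (431−425)·(500−301)/(604−425) = 301 + 6·199/179 ≈ 307.67, so AQI = 308.
Mexico City 376: bracket 355–424 → index 201–300; slope 99/69, offset 21.
AQI = 201 + 99/69·21 ≈ 231.13 ⇒ 231.
Kraków: 377 lies in 355–424, so I_lo=201, I_hi=300, C_lo=355, C_hi=424.
(300−201)/(424−355) × (377−355) + 201 = 99/69 × 22 + 201 ≈ 232.57 → 233.
AQIs: Mumbai=308, Mexico City=231, Kraków=233. Mumbai (308) − Kraków (233) = 75.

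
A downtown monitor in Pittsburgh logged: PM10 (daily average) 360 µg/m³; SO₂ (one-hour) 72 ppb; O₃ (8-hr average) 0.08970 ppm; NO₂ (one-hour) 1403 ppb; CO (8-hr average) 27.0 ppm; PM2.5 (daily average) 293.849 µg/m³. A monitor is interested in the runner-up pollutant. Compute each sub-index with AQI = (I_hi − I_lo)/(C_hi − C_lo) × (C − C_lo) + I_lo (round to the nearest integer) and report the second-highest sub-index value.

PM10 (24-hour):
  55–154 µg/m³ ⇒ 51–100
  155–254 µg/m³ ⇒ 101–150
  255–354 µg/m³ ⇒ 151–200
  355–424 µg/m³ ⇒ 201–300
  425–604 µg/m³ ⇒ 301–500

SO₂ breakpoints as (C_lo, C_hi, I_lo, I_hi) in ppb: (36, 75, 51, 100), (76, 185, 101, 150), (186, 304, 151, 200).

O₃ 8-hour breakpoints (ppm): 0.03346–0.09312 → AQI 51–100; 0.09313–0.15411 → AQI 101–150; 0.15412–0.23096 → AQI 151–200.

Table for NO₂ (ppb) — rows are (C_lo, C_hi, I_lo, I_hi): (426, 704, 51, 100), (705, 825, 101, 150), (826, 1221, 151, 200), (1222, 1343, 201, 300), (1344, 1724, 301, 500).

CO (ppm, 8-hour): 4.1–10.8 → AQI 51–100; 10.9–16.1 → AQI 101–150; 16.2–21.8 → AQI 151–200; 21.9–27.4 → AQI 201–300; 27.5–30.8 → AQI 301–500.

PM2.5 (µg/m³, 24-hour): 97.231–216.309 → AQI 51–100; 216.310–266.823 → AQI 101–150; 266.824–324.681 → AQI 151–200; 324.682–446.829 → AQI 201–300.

293

PM10 360: bracket 355–424 → index 201–300; slope 99/69, offset 5.
AQI = 201 + 99/69·5 ≈ 208.17 ⇒ 208.
SO₂: row 36–75 (AQI 51–100). (100−51)·(72−36)/(75−36) + 51 = 49·36/39 + 51 ≈ 96.23 → 96.
O₃: 0.08970 ∈ [0.03346, 0.09312] ↔ index [51, 100].
51 + (0.08970−0.03346)·(100−51)/(0.09312−0.03346) = 51 + 0.05624·49/0.05966 ≈ 97.19, so AQI = 97.
NO₂: row 1344–1724 (AQI 301–500). (500−301)·(1403−1344)/(1724−1344) + 301 = 199·59/380 + 301 ≈ 331.90 → 332.
CO: 27.0 lies in 21.9–27.4, so I_lo=201, I_hi=300, C_lo=21.9, C_hi=27.4.
(300−201)/(27.4−21.9) × (27.0−21.9) + 201 = 99/5.5 × 5.1 + 201 ≈ 292.80 → 293.
PM2.5: row 266.824–324.681 (AQI 151–200). (200−151)·(293.849−266.824)/(324.681−266.824) + 151 = 49·27.025/57.857 + 151 ≈ 173.89 → 174.
Sub-indices: PM10→208, SO₂→96, O₃→97, NO₂→332, CO→293, PM2.5→174. Ranked high→low: 332, 293, 208, 174, 97, 96. Second-highest sub-index = 293.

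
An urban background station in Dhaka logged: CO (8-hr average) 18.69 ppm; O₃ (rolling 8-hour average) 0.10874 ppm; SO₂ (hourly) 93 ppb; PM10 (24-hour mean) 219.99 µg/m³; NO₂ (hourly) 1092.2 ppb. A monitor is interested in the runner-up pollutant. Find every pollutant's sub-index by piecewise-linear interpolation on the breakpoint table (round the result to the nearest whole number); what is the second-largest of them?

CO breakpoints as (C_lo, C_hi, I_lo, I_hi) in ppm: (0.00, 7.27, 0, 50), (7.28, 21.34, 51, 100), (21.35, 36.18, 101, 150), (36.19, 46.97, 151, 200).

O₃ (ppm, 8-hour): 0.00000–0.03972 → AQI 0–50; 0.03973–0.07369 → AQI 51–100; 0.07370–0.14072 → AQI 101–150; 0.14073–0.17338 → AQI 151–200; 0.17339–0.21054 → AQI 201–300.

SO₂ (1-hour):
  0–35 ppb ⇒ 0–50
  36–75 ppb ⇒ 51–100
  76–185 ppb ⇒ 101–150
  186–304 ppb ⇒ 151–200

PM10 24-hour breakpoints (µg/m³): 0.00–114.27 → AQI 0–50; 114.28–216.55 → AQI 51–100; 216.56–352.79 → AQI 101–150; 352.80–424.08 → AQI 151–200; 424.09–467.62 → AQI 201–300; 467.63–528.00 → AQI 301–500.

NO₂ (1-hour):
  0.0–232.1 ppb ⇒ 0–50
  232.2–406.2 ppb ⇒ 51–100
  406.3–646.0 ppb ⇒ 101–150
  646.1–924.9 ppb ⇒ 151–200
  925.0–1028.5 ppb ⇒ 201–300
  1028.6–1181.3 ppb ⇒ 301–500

127

CO: 18.69 ∈ [7.28, 21.34] ↔ index [51, 100].
51 + (18.69−7.28)·(100−51)/(21.34−7.28) = 51 + 11.41·49/14.06 ≈ 90.76, so AQI = 91.
O₃: 0.10874 ∈ [0.07370, 0.14072] ↔ index [101, 150].
101 + (0.10874−0.07370)·(150−101)/(0.14072−0.07370) = 101 + 0.03504·49/0.06702 ≈ 126.62, so AQI = 127.
SO₂: row 76–185 (AQI 101–150). (150−101)·(93−76)/(185−76) + 101 = 49·17/109 + 101 ≈ 108.64 → 109.
PM10 219.99: bracket 216.56–352.79 → index 101–150; slope 49/136.23, offset 3.43.
AQI = 101 + 49/136.23·3.43 ≈ 102.23 ⇒ 102.
NO₂ 1092.2: bracket 1028.6–1181.3 → index 301–500; slope 199/152.7, offset 63.6.
AQI = 301 + 199/152.7·63.6 ≈ 383.88 ⇒ 384.
Sub-indices: CO→91, O₃→127, SO₂→109, PM10→102, NO₂→384. Ranked high→low: 384, 127, 109, 102, 91. Second-highest sub-index = 127.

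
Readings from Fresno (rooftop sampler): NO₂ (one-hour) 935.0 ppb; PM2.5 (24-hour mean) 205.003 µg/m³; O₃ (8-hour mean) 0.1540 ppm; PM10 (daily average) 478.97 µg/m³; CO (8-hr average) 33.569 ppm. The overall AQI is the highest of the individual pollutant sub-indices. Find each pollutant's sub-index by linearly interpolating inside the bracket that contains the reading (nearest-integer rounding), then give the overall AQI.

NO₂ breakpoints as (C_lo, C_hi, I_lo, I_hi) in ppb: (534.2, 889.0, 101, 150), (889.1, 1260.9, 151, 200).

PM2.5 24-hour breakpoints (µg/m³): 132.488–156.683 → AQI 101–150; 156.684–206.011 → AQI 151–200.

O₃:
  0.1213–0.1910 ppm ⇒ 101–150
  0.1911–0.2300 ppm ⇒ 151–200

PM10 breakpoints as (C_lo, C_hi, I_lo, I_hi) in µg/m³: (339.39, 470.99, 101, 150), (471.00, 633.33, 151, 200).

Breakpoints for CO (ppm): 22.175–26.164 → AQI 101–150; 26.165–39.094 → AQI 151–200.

199

NO₂: 935.0 ∈ [889.1, 1260.9] ↔ index [151, 200].
151 + (935.0−889.1)·(200−151)/(1260.9−889.1) = 151 + 45.9·49/371.8 ≈ 157.05, so AQI = 157.
PM2.5 205.003: bracket 156.684–206.011 → index 151–200; slope 49/49.327, offset 48.319.
AQI = 151 + 49/49.327·48.319 ≈ 199.00 ⇒ 199.
O₃: 0.1540 lies in 0.1213–0.1910, so I_lo=101, I_hi=150, C_lo=0.1213, C_hi=0.1910.
(150−101)/(0.1910−0.1213) × (0.1540−0.1213) + 101 = 49/0.0697 × 0.0327 + 101 ≈ 123.99 → 124.
PM10: 478.97 lies in 471.00–633.33, so I_lo=151, I_hi=200, C_lo=471.00, C_hi=633.33.
(200−151)/(633.33−471.00) × (478.97−471.00) + 151 = 49/162.33 × 7.97 + 151 ≈ 153.41 → 153.
CO: row 26.165–39.094 (AQI 151–200). (200−151)·(33.569−26.165)/(39.094−26.165) + 151 = 49·7.404/12.929 + 151 ≈ 179.06 → 179.
Sub-indices: NO₂→157, PM2.5→199, O₃→124, PM10→153, CO→179. Overall AQI = max = 199; dominant pollutant is PM2.5.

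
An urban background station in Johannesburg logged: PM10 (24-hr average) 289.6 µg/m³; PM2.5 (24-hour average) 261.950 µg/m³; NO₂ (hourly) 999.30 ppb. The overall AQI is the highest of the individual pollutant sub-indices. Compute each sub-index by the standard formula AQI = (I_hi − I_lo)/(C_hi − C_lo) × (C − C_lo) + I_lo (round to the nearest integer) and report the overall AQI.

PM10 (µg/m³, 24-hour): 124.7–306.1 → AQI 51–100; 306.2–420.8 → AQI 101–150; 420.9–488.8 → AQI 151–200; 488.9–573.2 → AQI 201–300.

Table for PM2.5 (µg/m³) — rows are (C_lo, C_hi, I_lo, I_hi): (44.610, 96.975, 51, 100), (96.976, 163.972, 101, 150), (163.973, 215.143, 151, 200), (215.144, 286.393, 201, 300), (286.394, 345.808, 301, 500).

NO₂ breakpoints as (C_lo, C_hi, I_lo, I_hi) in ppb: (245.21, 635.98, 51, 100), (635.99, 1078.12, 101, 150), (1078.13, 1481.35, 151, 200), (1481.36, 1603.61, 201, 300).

266

PM10: 289.6 lies in 124.7–306.1, so I_lo=51, I_hi=100, C_lo=124.7, C_hi=306.1.
(100−51)/(306.1−124.7) × (289.6−124.7) + 51 = 49/181.4 × 164.9 + 51 ≈ 95.54 → 96.
PM2.5: row 215.144–286.393 (AQI 201–300). (300−201)·(261.950−215.144)/(286.393−215.144) + 201 = 99·46.806/71.249 + 201 ≈ 266.04 → 266.
NO₂: row 635.99–1078.12 (AQI 101–150). (150−101)·(999.30−635.99)/(1078.12−635.99) + 101 = 49·363.31/442.13 + 101 ≈ 141.26 → 141.
Sub-indices: PM10→96, PM2.5→266, NO₂→141. Overall AQI = max = 266; dominant pollutant is PM2.5.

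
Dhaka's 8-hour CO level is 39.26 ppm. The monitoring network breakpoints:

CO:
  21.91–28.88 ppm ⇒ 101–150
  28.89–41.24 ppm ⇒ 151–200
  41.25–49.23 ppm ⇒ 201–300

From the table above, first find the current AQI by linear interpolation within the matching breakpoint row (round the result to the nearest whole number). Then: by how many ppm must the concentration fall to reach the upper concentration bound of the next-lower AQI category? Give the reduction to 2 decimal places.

10.38

CO 39.26: bracket 28.89–41.24 → index 151–200; slope 49/12.35, offset 10.37.
AQI = 151 + 49/12.35·10.37 ≈ 192.14 ⇒ 192.
Current AQI 192 is in the Unhealthy range (151–200). The next-lower category tops out at AQI 150, whose upper concentration bound is 28.88 ppm.
Reduction needed = 39.26 − 28.88 = 10.38 ppm.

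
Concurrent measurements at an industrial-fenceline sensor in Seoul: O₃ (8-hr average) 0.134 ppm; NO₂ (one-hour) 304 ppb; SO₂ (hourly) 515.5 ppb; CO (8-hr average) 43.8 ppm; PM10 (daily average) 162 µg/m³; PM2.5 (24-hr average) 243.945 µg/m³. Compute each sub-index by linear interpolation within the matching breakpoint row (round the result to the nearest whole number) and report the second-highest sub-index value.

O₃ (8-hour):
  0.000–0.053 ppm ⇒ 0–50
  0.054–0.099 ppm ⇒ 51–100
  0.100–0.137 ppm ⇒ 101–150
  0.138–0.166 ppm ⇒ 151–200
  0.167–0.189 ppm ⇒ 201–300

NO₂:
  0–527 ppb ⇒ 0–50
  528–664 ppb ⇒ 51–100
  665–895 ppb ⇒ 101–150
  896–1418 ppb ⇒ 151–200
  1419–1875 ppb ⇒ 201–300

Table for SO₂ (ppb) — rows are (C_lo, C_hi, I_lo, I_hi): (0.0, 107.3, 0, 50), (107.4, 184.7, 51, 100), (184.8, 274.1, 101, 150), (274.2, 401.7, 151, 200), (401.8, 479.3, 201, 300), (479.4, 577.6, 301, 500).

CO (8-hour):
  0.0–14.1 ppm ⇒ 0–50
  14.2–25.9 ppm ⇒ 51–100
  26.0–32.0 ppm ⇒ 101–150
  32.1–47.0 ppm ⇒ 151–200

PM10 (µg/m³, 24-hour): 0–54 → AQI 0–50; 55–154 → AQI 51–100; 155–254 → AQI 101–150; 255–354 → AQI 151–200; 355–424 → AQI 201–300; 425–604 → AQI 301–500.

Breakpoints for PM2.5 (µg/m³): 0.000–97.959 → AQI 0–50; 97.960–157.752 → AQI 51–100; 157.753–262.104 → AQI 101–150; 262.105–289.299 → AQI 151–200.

O₃: 0.134 lies in 0.100–0.137, so I_lo=101, I_hi=150, C_lo=0.100, C_hi=0.137.
(150−101)/(0.137−0.100) × (0.134−0.100) + 101 = 49/0.037 × 0.034 + 101 ≈ 146.03 → 146.
NO₂: row 0–527 (AQI 0–50). (50−0)·(304−0)/(527−0) + 0 = 50·304/527 + 0 ≈ 28.84 → 29.
SO₂: 515.5 lies in 479.4–577.6, so I_lo=301, I_hi=500, C_lo=479.4, C_hi=577.6.
(500−301)/(577.6−479.4) × (515.5−479.4) + 301 = 199/98.2 × 36.1 + 301 ≈ 374.16 → 374.
CO: 43.8 lies in 32.1–47.0, so I_lo=151, I_hi=200, C_lo=32.1, C_hi=47.0.
(200−151)/(47.0−32.1) × (43.8−32.1) + 151 = 49/14.9 × 11.7 + 151 ≈ 189.48 → 189.
PM10: row 155–254 (AQI 101–150). (150−101)·(162−155)/(254−155) + 101 = 49·7/99 + 101 ≈ 104.46 → 104.
PM2.5 243.945: bracket 157.753–262.104 → index 101–150; slope 49/104.351, offset 86.192.
AQI = 101 + 49/104.351·86.192 ≈ 141.47 ⇒ 141.
Sub-indices: O₃→146, NO₂→29, SO₂→374, CO→189, PM10→104, PM2.5→141. Ranked high→low: 374, 189, 146, 141, 104, 29. Second-highest sub-index = 189.

189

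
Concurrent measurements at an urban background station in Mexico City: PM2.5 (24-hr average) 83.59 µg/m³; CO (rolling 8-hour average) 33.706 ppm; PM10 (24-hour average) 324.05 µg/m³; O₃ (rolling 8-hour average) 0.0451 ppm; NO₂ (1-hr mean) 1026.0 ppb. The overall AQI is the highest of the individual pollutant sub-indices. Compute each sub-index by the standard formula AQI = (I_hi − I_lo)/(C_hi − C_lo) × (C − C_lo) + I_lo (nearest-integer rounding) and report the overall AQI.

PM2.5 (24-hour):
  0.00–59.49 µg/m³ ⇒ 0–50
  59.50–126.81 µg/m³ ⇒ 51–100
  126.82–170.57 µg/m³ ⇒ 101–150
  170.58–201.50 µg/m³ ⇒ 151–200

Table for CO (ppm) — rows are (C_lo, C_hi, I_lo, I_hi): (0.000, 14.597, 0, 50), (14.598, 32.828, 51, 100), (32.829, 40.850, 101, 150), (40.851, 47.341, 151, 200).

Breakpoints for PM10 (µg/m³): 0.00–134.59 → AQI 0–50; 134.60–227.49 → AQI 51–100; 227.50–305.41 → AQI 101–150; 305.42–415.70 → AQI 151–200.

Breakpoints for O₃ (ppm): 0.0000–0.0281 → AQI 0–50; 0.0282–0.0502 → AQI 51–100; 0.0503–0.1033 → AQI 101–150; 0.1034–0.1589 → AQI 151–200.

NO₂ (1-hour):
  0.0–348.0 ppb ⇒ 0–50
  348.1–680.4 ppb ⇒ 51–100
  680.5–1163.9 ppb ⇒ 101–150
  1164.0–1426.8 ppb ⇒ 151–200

PM2.5 83.59: bracket 59.50–126.81 → index 51–100; slope 49/67.31, offset 24.09.
AQI = 51 + 49/67.31·24.09 ≈ 68.54 ⇒ 69.
CO 33.706: bracket 32.829–40.850 → index 101–150; slope 49/8.021, offset 0.877.
AQI = 101 + 49/8.021·0.877 ≈ 106.36 ⇒ 106.
PM10: row 305.42–415.70 (AQI 151–200). (200−151)·(324.05−305.42)/(415.70−305.42) + 151 = 49·18.63/110.28 + 151 ≈ 159.28 → 159.
O₃: row 0.0282–0.0502 (AQI 51–100). (100−51)·(0.0451−0.0282)/(0.0502−0.0282) + 51 = 49·0.0169/0.0220 + 51 ≈ 88.64 → 89.
NO₂: row 680.5–1163.9 (AQI 101–150). (150−101)·(1026.0−680.5)/(1163.9−680.5) + 101 = 49·345.5/483.4 + 101 ≈ 136.02 → 136.
Sub-indices: PM2.5→69, CO→106, PM10→159, O₃→89, NO₂→136. Overall AQI = max = 159; dominant pollutant is PM10.

159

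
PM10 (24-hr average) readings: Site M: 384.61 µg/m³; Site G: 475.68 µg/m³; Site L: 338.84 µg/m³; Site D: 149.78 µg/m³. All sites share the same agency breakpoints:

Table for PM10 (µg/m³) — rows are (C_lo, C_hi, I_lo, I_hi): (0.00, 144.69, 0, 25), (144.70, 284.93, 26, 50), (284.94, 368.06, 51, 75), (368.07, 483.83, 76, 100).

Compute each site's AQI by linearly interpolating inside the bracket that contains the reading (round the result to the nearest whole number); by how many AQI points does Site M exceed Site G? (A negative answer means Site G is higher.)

Site M: 384.61 lies in 368.07–483.83, so I_lo=76, I_hi=100, C_lo=368.07, C_hi=483.83.
(100−76)/(483.83−368.07) × (384.61−368.07) + 76 = 24/115.76 × 16.54 + 76 ≈ 79.43 → 79.
Site G 475.68: bracket 368.07–483.83 → index 76–100; slope 24/115.76, offset 107.61.
AQI = 76 + 24/115.76·107.61 ≈ 98.31 ⇒ 98.
Site L: 338.84 lies in 284.94–368.06, so I_lo=51, I_hi=75, C_lo=284.94, C_hi=368.06.
(75−51)/(368.06−284.94) × (338.84−284.94) + 51 = 24/83.12 × 53.90 + 51 ≈ 66.56 → 67.
Site D: 149.78 lies in 144.70–284.93, so I_lo=26, I_hi=50, C_lo=144.70, C_hi=284.93.
(50−26)/(284.93−144.70) × (149.78−144.70) + 26 = 24/140.23 × 5.08 + 26 ≈ 26.87 → 27.
AQIs: Site M=79, Site G=98, Site L=67, Site D=27. Site M (79) − Site G (98) = -19.

-19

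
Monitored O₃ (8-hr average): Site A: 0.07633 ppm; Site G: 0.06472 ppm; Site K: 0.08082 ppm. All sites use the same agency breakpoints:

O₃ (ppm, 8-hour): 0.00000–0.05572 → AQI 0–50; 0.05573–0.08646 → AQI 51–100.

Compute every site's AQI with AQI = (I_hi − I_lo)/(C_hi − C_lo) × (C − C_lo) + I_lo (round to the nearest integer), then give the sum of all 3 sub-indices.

240

Site A: 0.07633 ∈ [0.05573, 0.08646] ↔ index [51, 100].
51 + (0.07633−0.05573)·(100−51)/(0.08646−0.05573) = 51 + 0.02060·49/0.03073 ≈ 83.85, so AQI = 84.
Site G: 0.06472 ∈ [0.05573, 0.08646] ↔ index [51, 100].
51 + (0.06472−0.05573)·(100−51)/(0.08646−0.05573) = 51 + 0.00899·49/0.03073 ≈ 65.33, so AQI = 65.
Site K: 0.08082 lies in 0.05573–0.08646, so I_lo=51, I_hi=100, C_lo=0.05573, C_hi=0.08646.
(100−51)/(0.08646−0.05573) × (0.08082−0.05573) + 51 = 49/0.03073 × 0.02509 + 51 ≈ 91.01 → 91.
AQIs: Site A=84, Site G=65, Site K=91. Sum = 84 + 65 + 91 = 240.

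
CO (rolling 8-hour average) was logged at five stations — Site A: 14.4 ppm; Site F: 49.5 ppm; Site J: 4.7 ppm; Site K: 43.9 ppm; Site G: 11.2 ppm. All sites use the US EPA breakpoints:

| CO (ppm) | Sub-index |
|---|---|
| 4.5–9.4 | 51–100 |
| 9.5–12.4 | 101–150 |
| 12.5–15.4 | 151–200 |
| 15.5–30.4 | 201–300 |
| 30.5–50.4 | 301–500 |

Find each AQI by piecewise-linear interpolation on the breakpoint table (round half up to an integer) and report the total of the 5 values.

Site A: 14.4 lies in 12.5–15.4, so I_lo=151, I_hi=200, C_lo=12.5, C_hi=15.4.
(200−151)/(15.4−12.5) × (14.4−12.5) + 151 = 49/2.9 × 1.9 + 151 ≈ 183.10 → 183.
Site F: 49.5 lies in 30.5–50.4, so I_lo=301, I_hi=500, C_lo=30.5, C_hi=50.4.
(500−301)/(50.4−30.5) × (49.5−30.5) + 301 = 199/19.9 × 19.0 + 301 ≈ 491.00 → 491.
Site J: 4.7 lies in 4.5–9.4, so I_lo=51, I_hi=100, C_lo=4.5, C_hi=9.4.
(100−51)/(9.4−4.5) × (4.7−4.5) + 51 = 49/4.9 × 0.2 + 51 ≈ 53.00 → 53.
Site K: 43.9 ∈ [30.5, 50.4] ↔ index [301, 500].
301 + (43.9−30.5)·(500−301)/(50.4−30.5) = 301 + 13.4·199/19.9 ≈ 435.00, so AQI = 435.
Site G: 11.2 lies in 9.5–12.4, so I_lo=101, I_hi=150, C_lo=9.5, C_hi=12.4.
(150−101)/(12.4−9.5) × (11.2−9.5) + 101 = 49/2.9 × 1.7 + 101 ≈ 129.72 → 130.
AQIs: Site A=183, Site F=491, Site J=53, Site K=435, Site G=130. Sum = 183 + 491 + 53 + 435 + 130 = 1292.

1292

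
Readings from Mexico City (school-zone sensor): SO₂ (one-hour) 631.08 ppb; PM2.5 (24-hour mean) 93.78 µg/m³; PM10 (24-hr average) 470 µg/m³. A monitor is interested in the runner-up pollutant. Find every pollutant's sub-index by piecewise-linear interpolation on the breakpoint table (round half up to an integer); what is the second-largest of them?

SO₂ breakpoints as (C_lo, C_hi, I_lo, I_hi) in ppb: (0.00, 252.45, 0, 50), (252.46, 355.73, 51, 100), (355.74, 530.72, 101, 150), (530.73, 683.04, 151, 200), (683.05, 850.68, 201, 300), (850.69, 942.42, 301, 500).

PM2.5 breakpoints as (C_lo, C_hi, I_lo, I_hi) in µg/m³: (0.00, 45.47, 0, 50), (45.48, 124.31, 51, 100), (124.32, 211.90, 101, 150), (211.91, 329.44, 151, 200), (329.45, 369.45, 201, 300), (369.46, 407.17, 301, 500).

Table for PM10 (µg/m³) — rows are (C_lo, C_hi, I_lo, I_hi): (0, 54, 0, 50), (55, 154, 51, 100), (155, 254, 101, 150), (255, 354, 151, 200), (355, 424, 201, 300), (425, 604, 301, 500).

183

SO₂: 631.08 ∈ [530.73, 683.04] ↔ index [151, 200].
151 + (631.08−530.73)·(200−151)/(683.04−530.73) = 151 + 100.35·49/152.31 ≈ 183.28, so AQI = 183.
PM2.5: row 45.48–124.31 (AQI 51–100). (100−51)·(93.78−45.48)/(124.31−45.48) + 51 = 49·48.30/78.83 + 51 ≈ 81.02 → 81.
PM10: 470 lies in 425–604, so I_lo=301, I_hi=500, C_lo=425, C_hi=604.
(500−301)/(604−425) × (470−425) + 301 = 199/179 × 45 + 301 ≈ 351.03 → 351.
Sub-indices: SO₂→183, PM2.5→81, PM10→351. Ranked high→low: 351, 183, 81. Second-highest sub-index = 183.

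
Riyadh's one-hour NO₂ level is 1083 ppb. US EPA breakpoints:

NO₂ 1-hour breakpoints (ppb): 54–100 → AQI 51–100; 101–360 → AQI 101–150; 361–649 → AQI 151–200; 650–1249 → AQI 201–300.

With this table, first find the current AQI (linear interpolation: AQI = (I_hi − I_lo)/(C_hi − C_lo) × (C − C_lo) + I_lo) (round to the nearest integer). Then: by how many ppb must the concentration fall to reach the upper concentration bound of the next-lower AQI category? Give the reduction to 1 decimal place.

NO₂: 1083 lies in 650–1249, so I_lo=201, I_hi=300, C_lo=650, C_hi=1249.
(300−201)/(1249−650) × (1083−650) + 201 = 99/599 × 433 + 201 ≈ 272.56 → 273.
Current AQI 273 is in the Very Unhealthy range (201–300). The next-lower category tops out at AQI 200, whose upper concentration bound is 649 ppb.
Reduction needed = 1083 − 649 = 434.0 ppb.

434.0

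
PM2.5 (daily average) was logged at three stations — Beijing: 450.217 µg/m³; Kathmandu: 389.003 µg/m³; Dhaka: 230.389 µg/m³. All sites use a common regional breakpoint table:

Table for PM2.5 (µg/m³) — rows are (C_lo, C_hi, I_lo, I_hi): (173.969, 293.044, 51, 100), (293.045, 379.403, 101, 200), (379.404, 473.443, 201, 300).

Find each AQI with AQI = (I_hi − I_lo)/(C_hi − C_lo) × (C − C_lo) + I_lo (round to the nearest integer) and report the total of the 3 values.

561

Beijing: 450.217 lies in 379.404–473.443, so I_lo=201, I_hi=300, C_lo=379.404, C_hi=473.443.
(300−201)/(473.443−379.404) × (450.217−379.404) + 201 = 99/94.039 × 70.813 + 201 ≈ 275.55 → 276.
Kathmandu: 389.003 ∈ [379.404, 473.443] ↔ index [201, 300].
201 + (389.003−379.404)·(300−201)/(473.443−379.404) = 201 + 9.599·99/94.039 ≈ 211.11, so AQI = 211.
Dhaka: 230.389 ∈ [173.969, 293.044] ↔ index [51, 100].
51 + (230.389−173.969)·(100−51)/(293.044−173.969) = 51 + 56.420·49/119.075 ≈ 74.22, so AQI = 74.
AQIs: Beijing=276, Kathmandu=211, Dhaka=74. Sum = 276 + 211 + 74 = 561.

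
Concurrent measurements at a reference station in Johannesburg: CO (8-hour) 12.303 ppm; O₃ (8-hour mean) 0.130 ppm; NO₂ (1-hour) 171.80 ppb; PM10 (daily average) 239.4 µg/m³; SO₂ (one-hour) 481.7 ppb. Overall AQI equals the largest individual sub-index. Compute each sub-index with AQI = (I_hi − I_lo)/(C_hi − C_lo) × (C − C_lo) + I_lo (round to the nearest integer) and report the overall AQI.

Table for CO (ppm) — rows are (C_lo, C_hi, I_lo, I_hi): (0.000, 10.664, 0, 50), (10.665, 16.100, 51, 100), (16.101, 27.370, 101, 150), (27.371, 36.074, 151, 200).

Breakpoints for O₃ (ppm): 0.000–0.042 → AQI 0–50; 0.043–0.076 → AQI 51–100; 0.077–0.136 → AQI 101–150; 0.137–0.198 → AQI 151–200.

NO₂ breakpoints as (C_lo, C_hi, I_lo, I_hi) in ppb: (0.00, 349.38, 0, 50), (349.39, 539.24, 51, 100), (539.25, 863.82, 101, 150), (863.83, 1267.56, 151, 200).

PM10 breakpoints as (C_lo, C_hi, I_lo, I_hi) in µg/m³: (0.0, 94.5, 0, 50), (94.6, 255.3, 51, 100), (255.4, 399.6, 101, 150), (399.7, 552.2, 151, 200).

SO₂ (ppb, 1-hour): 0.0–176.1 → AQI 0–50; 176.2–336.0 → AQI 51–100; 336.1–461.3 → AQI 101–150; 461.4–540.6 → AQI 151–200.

CO: row 10.665–16.100 (AQI 51–100). (100−51)·(12.303−10.665)/(16.100−10.665) + 51 = 49·1.638/5.435 + 51 ≈ 65.77 → 66.
O₃: row 0.077–0.136 (AQI 101–150). (150−101)·(0.130−0.077)/(0.136−0.077) + 101 = 49·0.053/0.059 + 101 ≈ 145.02 → 145.
NO₂ 171.80: bracket 0.00–349.38 → index 0–50; slope 50/349.38, offset 171.80.
AQI = 0 + 50/349.38·171.80 ≈ 24.59 ⇒ 25.
PM10: 239.4 lies in 94.6–255.3, so I_lo=51, I_hi=100, C_lo=94.6, C_hi=255.3.
(100−51)/(255.3−94.6) × (239.4−94.6) + 51 = 49/160.7 × 144.8 + 51 ≈ 95.15 → 95.
SO₂ 481.7: bracket 461.4–540.6 → index 151–200; slope 49/79.2, offset 20.3.
AQI = 151 + 49/79.2·20.3 ≈ 163.56 ⇒ 164.
Sub-indices: CO→66, O₃→145, NO₂→25, PM10→95, SO₂→164. Overall AQI = max = 164; dominant pollutant is SO₂.

164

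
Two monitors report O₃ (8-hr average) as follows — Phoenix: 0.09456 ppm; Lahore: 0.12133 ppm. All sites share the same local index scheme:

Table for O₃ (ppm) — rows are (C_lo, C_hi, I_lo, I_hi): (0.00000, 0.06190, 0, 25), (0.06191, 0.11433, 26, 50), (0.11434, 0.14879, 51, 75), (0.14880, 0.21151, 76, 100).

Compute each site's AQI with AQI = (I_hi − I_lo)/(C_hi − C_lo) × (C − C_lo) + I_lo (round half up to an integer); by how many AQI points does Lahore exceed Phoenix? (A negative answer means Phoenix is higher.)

15

Phoenix: 0.09456 lies in 0.06191–0.11433, so I_lo=26, I_hi=50, C_lo=0.06191, C_hi=0.11433.
(50−26)/(0.11433−0.06191) × (0.09456−0.06191) + 26 = 24/0.05242 × 0.03265 + 26 ≈ 40.95 → 41.
Lahore: row 0.11434–0.14879 (AQI 51–75). (75−51)·(0.12133−0.11434)/(0.14879−0.11434) + 51 = 24·0.00699/0.03445 + 51 ≈ 55.87 → 56.
AQIs: Phoenix=41, Lahore=56. Lahore (56) − Phoenix (41) = 15.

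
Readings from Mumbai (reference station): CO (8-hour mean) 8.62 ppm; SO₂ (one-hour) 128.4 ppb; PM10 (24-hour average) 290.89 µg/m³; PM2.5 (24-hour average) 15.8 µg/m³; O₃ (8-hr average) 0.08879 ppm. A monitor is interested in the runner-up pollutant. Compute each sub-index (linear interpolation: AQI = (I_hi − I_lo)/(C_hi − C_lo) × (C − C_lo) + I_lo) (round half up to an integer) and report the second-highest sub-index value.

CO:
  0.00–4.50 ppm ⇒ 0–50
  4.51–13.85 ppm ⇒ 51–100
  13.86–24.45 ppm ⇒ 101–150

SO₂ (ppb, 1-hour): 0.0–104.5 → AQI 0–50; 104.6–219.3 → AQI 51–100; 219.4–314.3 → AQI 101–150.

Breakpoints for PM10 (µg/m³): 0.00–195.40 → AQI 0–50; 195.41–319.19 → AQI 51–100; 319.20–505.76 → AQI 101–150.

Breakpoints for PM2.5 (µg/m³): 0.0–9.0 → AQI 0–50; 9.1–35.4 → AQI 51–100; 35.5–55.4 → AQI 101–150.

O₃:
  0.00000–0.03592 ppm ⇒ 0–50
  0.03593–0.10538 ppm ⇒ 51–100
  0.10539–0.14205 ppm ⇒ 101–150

CO: 8.62 ∈ [4.51, 13.85] ↔ index [51, 100].
51 + (8.62−4.51)·(100−51)/(13.85−4.51) = 51 + 4.11·49/9.34 ≈ 72.56, so AQI = 73.
SO₂: 128.4 lies in 104.6–219.3, so I_lo=51, I_hi=100, C_lo=104.6, C_hi=219.3.
(100−51)/(219.3−104.6) × (128.4−104.6) + 51 = 49/114.7 × 23.8 + 51 ≈ 61.17 → 61.
PM10: 290.89 ∈ [195.41, 319.19] ↔ index [51, 100].
51 + (290.89−195.41)·(100−51)/(319.19−195.41) = 51 + 95.48·49/123.78 ≈ 88.80, so AQI = 89.
PM2.5: 15.8 ∈ [9.1, 35.4] ↔ index [51, 100].
51 + (15.8−9.1)·(100−51)/(35.4−9.1) = 51 + 6.7·49/26.3 ≈ 63.48, so AQI = 63.
O₃ 0.08879: bracket 0.03593–0.10538 → index 51–100; slope 49/0.06945, offset 0.05286.
AQI = 51 + 49/0.06945·0.05286 ≈ 88.30 ⇒ 88.
Sub-indices: CO→73, SO₂→61, PM10→89, PM2.5→63, O₃→88. Ranked high→low: 89, 88, 73, 63, 61. Second-highest sub-index = 88.

88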